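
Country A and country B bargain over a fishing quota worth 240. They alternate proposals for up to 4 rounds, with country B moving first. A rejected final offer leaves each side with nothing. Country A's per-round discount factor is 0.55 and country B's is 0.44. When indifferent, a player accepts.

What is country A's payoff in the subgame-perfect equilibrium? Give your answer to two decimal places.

Round 4 (country A proposes): country B will accept anything ≥ 0, so country A offers 0 and keeps 240.
Round 3 (country B proposes): country A can get 240 next round, worth 0.55 × 240 = 132 now; country B offers that and keeps 108.
Round 2 (country A proposes): country B can get 108 next round, worth 0.44 × 108 = 47.52 now, so country A offers 47.52, keeping 192.48.
Round 1 (country B proposes): country A can get 192.48 next round, worth 0.55 × 192.48 = 105.864 now; country B offers that and keeps 134.136.

105.86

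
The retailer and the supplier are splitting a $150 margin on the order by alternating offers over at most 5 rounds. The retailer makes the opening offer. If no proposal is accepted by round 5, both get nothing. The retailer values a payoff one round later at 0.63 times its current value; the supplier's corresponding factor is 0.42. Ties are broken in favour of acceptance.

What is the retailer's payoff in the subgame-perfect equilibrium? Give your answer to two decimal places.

120.52

Solve by backward induction from round 5.
Round 5 (the retailer proposes): the supplier will accept anything ≥ 0, so the retailer offers 0 and keeps 150.
Round 4 (the supplier proposes): the retailer can get 150 next round, worth 0.63 × 150 = 94.5 now. The supplier offers 94.5 and keeps 150 − 94.5 = 55.5.
Round 3 (the retailer proposes): the supplier can get 55.5 next round, worth 0.42 × 55.5 = 23.31 now; the retailer offers that and keeps 126.69.
Round 2 (the supplier proposes): the retailer can get 126.69 next round, worth 0.63 × 126.69 = 79.8147 now; the supplier offers that and keeps 70.1853.
Round 1 (the retailer proposes): the supplier can get 70.1853 next round, worth 0.42 × 70.1853 = 29.477826 now. The retailer offers 29.477826 and keeps 150 − 29.477826 = 120.522174.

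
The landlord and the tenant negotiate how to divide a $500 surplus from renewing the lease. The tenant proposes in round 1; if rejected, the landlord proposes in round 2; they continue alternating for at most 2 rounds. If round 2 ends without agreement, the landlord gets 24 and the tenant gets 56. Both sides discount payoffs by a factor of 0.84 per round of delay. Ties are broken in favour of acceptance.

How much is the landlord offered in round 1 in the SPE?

372.96

Round 2 (the landlord proposes): the tenant gets 56 if talks fail, so the landlord offers 56 and keeps 444.
Round 1 (the tenant proposes): the landlord can get 444 next round, worth 0.84 × 444 = 372.96 now; the tenant offers that and keeps 127.04.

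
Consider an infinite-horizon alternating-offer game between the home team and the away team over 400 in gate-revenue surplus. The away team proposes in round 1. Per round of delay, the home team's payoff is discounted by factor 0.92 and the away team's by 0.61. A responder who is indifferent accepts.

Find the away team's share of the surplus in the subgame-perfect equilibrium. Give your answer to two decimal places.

In a stationary SPE each proposer offers the other exactly their discounted continuation value.
If the away team keeps x when proposing and the home team keeps y when proposing, then x = 400 − 0.92y and y = 400 − 0.61x.
Solving: x = 400(1 − 0.92) / (1 − 0.61·0.92) = 32 / 0.4388 ≈ 72.9262.
The home team gets 400 − 72.9262 ≈ 327.0738.

72.93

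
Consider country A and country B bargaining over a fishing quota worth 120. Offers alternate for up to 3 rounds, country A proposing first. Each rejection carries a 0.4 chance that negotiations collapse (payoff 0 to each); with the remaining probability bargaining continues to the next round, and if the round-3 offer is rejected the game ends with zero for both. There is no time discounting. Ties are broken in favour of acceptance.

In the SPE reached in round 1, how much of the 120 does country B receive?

Round 3 (country A proposes): rejection yields 0 for country B; country A offers 0 and keeps 120.
Round 2 (country B proposes): rejecting gives country A an expected 0.6 × 120 = 72, so country B offers 72, keeping 48.
Round 1 (country A proposes): rejecting gives country B an expected 0.6 × 48 = 28.8, so country A offers 28.8, keeping 91.2.

28.8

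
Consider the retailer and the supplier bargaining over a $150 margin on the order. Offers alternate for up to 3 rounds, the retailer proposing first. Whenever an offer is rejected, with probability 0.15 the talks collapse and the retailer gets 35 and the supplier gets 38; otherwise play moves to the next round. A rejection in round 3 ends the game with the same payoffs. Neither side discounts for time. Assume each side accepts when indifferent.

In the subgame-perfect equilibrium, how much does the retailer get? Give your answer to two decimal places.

Round 3 (the retailer proposes): the supplier gets 38 if talks fail, so the retailer offers 38 and keeps 112.
Round 2 (the supplier proposes): rejecting gives the retailer an expected 0.85 × 112 + 0.15 × 35 = 100.45; the supplier offers that and keeps 49.55.
Round 1 (the retailer proposes): rejecting gives the supplier an expected 0.85 × 49.55 + 0.15 × 38 = 47.8175; the retailer offers that and keeps 102.1825.

102.18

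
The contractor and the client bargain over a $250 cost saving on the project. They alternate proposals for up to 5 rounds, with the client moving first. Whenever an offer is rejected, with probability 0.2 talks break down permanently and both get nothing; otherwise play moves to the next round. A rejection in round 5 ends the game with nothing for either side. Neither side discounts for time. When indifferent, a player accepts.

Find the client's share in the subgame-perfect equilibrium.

Round 5 (the client proposes): rejection yields 0 for the contractor; the client offers 0 and keeps 250.
Round 4 (the contractor proposes): rejecting gives the client an expected 0.8 × 250 = 200. The contractor offers 200 and keeps 250 − 200 = 50.
Round 3 (the client proposes): rejecting gives the contractor an expected 0.8 × 50 = 40. The client offers 40 and keeps 250 − 40 = 210.
Round 2 (the contractor proposes): rejecting gives the client an expected 0.8 × 210 = 168, so the contractor offers 168, keeping 82.
Round 1 (the client proposes): rejecting gives the contractor an expected 0.8 × 82 = 65.6, so the client offers 65.6, keeping 184.4.

184.4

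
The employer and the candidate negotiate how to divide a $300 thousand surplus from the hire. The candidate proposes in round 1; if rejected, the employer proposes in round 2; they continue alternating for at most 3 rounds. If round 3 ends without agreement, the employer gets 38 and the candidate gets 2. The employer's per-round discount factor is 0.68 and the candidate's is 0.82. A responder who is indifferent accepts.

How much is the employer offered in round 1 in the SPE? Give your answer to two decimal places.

57.91

Work backward from the last round.
Round 3 (the candidate proposes): the employer gets 38 if talks fail, so the candidate offers 38 and keeps 262.
Round 2 (the employer proposes): the candidate can get 262 next round, worth 0.82 × 262 = 214.84 now. The employer offers 214.84 and keeps 300 − 214.84 = 85.16.
Round 1 (the candidate proposes): the employer can get 85.16 next round, worth 0.68 × 85.16 = 57.9088 now, so the candidate offers 57.9088, keeping 242.0912.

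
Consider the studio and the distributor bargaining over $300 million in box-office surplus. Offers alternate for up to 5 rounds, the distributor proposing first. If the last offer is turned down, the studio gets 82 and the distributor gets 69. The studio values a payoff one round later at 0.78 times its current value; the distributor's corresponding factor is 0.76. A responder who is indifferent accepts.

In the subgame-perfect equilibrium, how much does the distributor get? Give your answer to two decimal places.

181.73

Round 5 (the distributor proposes): the studio gets 82 if talks fail, so the distributor offers 82 and keeps 218.
Round 4 (the studio proposes): the distributor can get 218 next round, worth 0.76 × 218 = 165.68 now; the studio offers that and keeps 134.32.
Round 3 (the distributor proposes): the studio can get 134.32 next round, worth 0.78 × 134.32 = 104.7696 now, so the distributor offers 104.7696, keeping 195.2304.
Round 2 (the studio proposes): the distributor can get 195.2304 next round, worth 0.76 × 195.2304 = 148.375104 now. The studio offers 148.375104 and keeps 300 − 148.375104 = 151.624896.
Round 1 (the distributor proposes): the studio can get 151.624896 next round, worth 0.78 × 151.624896 = 118.26741888 now; the distributor offers that and keeps 181.73258112.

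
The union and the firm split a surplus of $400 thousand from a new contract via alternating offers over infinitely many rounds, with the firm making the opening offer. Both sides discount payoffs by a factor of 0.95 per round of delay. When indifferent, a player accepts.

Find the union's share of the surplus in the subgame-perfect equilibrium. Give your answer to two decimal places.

194.87

Let x be the firm's share when the firm proposes and y be the union's share when the union proposes.
The union accepts iff offered ≥ 0.95·y, so x = 400 − 0.95y. Symmetrically y = 400 − 0.95x.
Substituting: x = 400 − 0.95(400 − 0.95x), giving x(1 − 0.95·0.95) = 400(1 − 0.95).
So x = 400 × 0.05 / 0.0975 ≈ 205.1282, and the union receives 400 − x ≈ 194.8718.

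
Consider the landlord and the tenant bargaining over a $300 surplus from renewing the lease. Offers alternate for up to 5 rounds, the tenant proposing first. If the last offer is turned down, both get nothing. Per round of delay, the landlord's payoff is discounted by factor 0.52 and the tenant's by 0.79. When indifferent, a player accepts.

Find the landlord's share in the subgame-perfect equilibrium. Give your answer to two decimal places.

Round 5 (the tenant proposes): the landlord will accept anything ≥ 0, so the tenant offers 0 and keeps 300.
Round 4 (the landlord proposes): the tenant can get 300 next round, worth 0.79 × 300 = 237 now. The landlord offers 237 and keeps 300 − 237 = 63.
Round 3 (the tenant proposes): the landlord can get 63 next round, worth 0.52 × 63 = 32.76 now, so the tenant offers 32.76, keeping 267.24.
Round 2 (the landlord proposes): the tenant can get 267.24 next round, worth 0.79 × 267.24 = 211.1196 now, so the landlord offers 211.1196, keeping 88.8804.
Round 1 (the tenant proposes): the landlord can get 88.8804 next round, worth 0.52 × 88.8804 = 46.217808 now, so the tenant offers 46.217808, keeping 253.782192.

46.22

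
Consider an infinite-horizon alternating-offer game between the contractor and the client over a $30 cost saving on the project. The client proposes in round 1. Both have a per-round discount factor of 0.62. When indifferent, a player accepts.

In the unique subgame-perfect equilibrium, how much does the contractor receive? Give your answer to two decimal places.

When the client proposes, the contractor accepts any offer worth at least 0.62 times what the contractor would get by proposing next round; and vice versa.
This gives x = 30 − 0.62y and y = 30 − 0.62x, where x and y are each side's share when it proposes.
Hence (1 − 0.62·0.62)x = 30(1 − 0.62), i.e. 0.6156·x = 11.4.
x ≈ 18.5185; the contractor's share is 30 − x ≈ 11.4815.

11.48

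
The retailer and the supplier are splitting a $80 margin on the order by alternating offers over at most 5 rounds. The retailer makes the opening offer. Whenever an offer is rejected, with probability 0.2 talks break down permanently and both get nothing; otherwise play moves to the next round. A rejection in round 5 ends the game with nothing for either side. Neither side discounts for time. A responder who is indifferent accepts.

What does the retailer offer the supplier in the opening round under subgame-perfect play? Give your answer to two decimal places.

20.99

Round 5 (the retailer proposes): rejection yields 0 for the supplier; the retailer offers 0 and keeps 80.
Round 4 (the supplier proposes): rejecting gives the retailer an expected 0.8 × 80 = 64. The supplier offers 64 and keeps 80 − 64 = 16.
Round 3 (the retailer proposes): rejecting gives the supplier an expected 0.8 × 16 = 12.8; the retailer offers that and keeps 67.2.
Round 2 (the supplier proposes): rejecting gives the retailer an expected 0.8 × 67.2 = 53.76. The supplier offers 53.76 and keeps 80 − 53.76 = 26.24.
Round 1 (the retailer proposes): rejecting gives the supplier an expected 0.8 × 26.24 = 20.992. The retailer offers 20.992 and keeps 80 − 20.992 = 59.008.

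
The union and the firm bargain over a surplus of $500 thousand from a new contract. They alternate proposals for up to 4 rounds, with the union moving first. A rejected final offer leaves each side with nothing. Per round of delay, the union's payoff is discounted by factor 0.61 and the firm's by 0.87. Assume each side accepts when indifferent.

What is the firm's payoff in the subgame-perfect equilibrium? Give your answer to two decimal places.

400.50

Work backward from the last round.
Round 4 (the firm proposes): rejection yields 0 for the union; the firm offers 0 and keeps 500.
Round 3 (the union proposes): the firm can get 500 next round, worth 0.87 × 500 = 435 now, so the union offers 435, keeping 65.
Round 2 (the firm proposes): the union can get 65 next round, worth 0.61 × 65 = 39.65 now. The firm offers 39.65 and keeps 500 − 39.65 = 460.35.
Round 1 (the union proposes): the firm can get 460.35 next round, worth 0.87 × 460.35 = 400.5045 now; the union offers that and keeps 99.4955.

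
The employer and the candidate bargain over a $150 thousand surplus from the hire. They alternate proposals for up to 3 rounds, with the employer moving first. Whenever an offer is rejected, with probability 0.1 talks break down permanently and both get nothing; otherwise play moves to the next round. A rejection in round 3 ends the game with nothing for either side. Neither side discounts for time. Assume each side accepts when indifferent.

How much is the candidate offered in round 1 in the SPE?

Round 3 (the employer proposes): rejection yields 0 for the candidate; the employer offers 0 and keeps 150.
Round 2 (the candidate proposes): rejecting gives the employer an expected 0.9 × 150 = 135. The candidate offers 135 and keeps 150 − 135 = 15.
Round 1 (the employer proposes): rejecting gives the candidate an expected 0.9 × 15 = 13.5, so the employer offers 13.5, keeping 136.5.

13.5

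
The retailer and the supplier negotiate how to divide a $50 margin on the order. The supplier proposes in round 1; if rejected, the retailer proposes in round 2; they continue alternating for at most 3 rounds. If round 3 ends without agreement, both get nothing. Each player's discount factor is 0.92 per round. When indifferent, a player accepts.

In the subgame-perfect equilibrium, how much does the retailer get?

Round 3 (the supplier proposes): rejection yields 0 for the retailer; the supplier offers 0 and keeps 50.
Round 2 (the retailer proposes): the supplier can get 50 next round, worth 0.92 × 50 = 46 now, so the retailer offers 46, keeping 4.
Round 1 (the supplier proposes): the retailer can get 4 next round, worth 0.92 × 4 = 3.68 now. The supplier offers 3.68 and keeps 50 − 3.68 = 46.32.

3.68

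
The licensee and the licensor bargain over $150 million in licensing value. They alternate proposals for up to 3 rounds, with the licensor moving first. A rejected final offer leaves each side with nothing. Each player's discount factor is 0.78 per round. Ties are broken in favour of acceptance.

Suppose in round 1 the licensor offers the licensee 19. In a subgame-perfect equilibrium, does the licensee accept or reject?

Work out the licensee's continuation value if the offer is rejected.
Round 3 (the licensor proposes): the licensee will accept anything ≥ 0, so the licensor offers 0 and keeps 150.
Round 2 (the licensee proposes): the licensor can get 150 next round, worth 0.78 × 150 = 117 now; the licensee offers that and keeps 33.
So by rejecting in round 1, the licensee gets 33 next round, worth 0.78 × 33 = 25.74 now.
Offer 19 < 25.74, so the licensee rejects.

Reject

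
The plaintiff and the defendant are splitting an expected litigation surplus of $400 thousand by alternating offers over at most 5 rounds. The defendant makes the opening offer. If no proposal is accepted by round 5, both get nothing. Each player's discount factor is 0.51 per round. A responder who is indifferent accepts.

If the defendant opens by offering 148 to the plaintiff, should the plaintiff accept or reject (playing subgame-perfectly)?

Round 5 (the defendant proposes): rejection yields 0 for the plaintiff; the defendant offers 0 and keeps 400.
Round 4 (the plaintiff proposes): the defendant can get 400 next round, worth 0.51 × 400 = 204 now; the plaintiff offers that and keeps 196.
Round 3 (the defendant proposes): the plaintiff can get 196 next round, worth 0.51 × 196 = 99.96 now. The defendant offers 99.96 and keeps 400 − 99.96 = 300.04.
Round 2 (the plaintiff proposes): the defendant can get 300.04 next round, worth 0.51 × 300.04 = 153.0204 now, so the plaintiff offers 153.0204, keeping 246.9796.
So by rejecting in round 1, the plaintiff gets 246.9796 next round, worth 0.51 × 246.9796 = 125.959596 now.
Offer 148 ≥ 125.959596, so the plaintiff accepts.

Accept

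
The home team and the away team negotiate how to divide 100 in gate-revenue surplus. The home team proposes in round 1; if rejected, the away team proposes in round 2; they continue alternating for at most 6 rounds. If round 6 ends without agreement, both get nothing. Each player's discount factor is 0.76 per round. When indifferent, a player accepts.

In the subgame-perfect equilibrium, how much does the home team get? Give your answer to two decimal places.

45.87

Round 6 (the away team proposes): the home team will accept anything ≥ 0, so the away team offers 0 and keeps 100.
Round 5 (the home team proposes): the away team can get 100 next round, worth 0.76 × 100 = 76 now, so the home team offers 76, keeping 24.
Round 4 (the away team proposes): the home team can get 24 next round, worth 0.76 × 24 = 18.24 now; the away team offers that and keeps 81.76.
Round 3 (the home team proposes): the away team can get 81.76 next round, worth 0.76 × 81.76 = 62.1376 now; the home team offers that and keeps 37.8624.
Round 2 (the away team proposes): the home team can get 37.8624 next round, worth 0.76 × 37.8624 = 28.775424 now, so the away team offers 28.775424, keeping 71.224576.
Round 1 (the home team proposes): the away team can get 71.224576 next round, worth 0.76 × 71.224576 = 54.13067776 now, so the home team offers 54.13067776, keeping 45.86932224.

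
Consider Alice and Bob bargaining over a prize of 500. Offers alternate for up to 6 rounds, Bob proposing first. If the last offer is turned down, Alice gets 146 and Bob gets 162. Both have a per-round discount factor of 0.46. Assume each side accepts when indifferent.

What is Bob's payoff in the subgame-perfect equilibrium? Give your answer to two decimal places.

Round 6 (Alice proposes): Bob gets 162 if talks fail, so Alice offers 162 and keeps 338.
Round 5 (Bob proposes): Alice can get 338 next round, worth 0.46 × 338 = 155.48 now, so Bob offers 155.48, keeping 344.52.
Round 4 (Alice proposes): Bob can get 344.52 next round, worth 0.46 × 344.52 = 158.4792 now, so Alice offers 158.4792, keeping 341.5208.
Round 3 (Bob proposes): Alice can get 341.5208 next round, worth 0.46 × 341.5208 = 157.099568 now, so Bob offers 157.099568, keeping 342.900432.
Round 2 (Alice proposes): Bob can get 342.900432 next round, worth 0.46 × 342.900432 = 157.73419872 now, so Alice offers 157.73419872, keeping 342.26580128.
Round 1 (Bob proposes): Alice can get 342.26580128 next round, worth 0.46 × 342.26580128 = 157.4422685888 now; Bob offers that and keeps 342.5577314112.

342.56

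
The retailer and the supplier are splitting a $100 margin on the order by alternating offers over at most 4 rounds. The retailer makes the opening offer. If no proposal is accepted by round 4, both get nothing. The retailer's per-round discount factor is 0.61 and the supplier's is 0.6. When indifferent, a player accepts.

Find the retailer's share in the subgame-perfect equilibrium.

By backward induction:
Round 4 (the supplier proposes): the retailer will accept anything ≥ 0, so the supplier offers 0 and keeps 100.
Round 3 (the retailer proposes): the supplier can get 100 next round, worth 0.6 × 100 = 60 now. The retailer offers 60 and keeps 100 − 60 = 40.
Round 2 (the supplier proposes): the retailer can get 40 next round, worth 0.61 × 40 = 24.4 now; the supplier offers that and keeps 75.6.
Round 1 (the retailer proposes): the supplier can get 75.6 next round, worth 0.6 × 75.6 = 45.36 now, so the retailer offers 45.36, keeping 54.64.

54.64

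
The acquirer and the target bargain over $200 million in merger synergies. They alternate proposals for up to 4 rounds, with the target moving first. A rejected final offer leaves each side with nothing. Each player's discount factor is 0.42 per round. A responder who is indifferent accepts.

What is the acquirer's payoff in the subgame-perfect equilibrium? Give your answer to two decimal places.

Round 4 (the acquirer proposes): the target will accept anything ≥ 0, so the acquirer offers 0 and keeps 200.
Round 3 (the target proposes): the acquirer can get 200 next round, worth 0.42 × 200 = 84 now. The target offers 84 and keeps 200 − 84 = 116.
Round 2 (the acquirer proposes): the target can get 116 next round, worth 0.42 × 116 = 48.72 now, so the acquirer offers 48.72, keeping 151.28.
Round 1 (the target proposes): the acquirer can get 151.28 next round, worth 0.42 × 151.28 = 63.5376 now; the target offers that and keeps 136.4624.

63.54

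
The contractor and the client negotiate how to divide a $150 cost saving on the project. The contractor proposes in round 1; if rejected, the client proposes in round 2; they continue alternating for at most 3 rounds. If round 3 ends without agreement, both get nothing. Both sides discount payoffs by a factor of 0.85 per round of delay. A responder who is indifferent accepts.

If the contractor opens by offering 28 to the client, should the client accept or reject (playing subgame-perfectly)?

Accept

Round 3 (the contractor proposes): rejection yields 0 for the client; the contractor offers 0 and keeps 150.
Round 2 (the client proposes): the contractor can get 150 next round, worth 0.85 × 150 = 127.5 now. The client offers 127.5 and keeps 150 − 127.5 = 22.5.
So by rejecting in round 1, the client gets 22.5 next round, worth 0.85 × 22.5 = 19.125 now.
Offer 28 ≥ 19.125, so the client accepts.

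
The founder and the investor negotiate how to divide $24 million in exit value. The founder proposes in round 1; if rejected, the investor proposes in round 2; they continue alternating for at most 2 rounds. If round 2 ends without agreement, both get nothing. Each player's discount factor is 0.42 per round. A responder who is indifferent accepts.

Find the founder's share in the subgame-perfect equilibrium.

Round 2 (the investor proposes): the founder will accept anything ≥ 0, so the investor offers 0 and keeps 24.
Round 1 (the founder proposes): the investor can get 24 next round, worth 0.42 × 24 = 10.08 now. The founder offers 10.08 and keeps 24 − 10.08 = 13.92.

13.92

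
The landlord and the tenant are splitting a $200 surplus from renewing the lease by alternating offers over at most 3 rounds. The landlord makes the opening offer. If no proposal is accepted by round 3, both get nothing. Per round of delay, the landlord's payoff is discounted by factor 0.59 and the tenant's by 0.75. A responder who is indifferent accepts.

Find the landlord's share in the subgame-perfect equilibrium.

138.5

By backward induction:
Round 3 (the landlord proposes): rejection yields 0 for the tenant; the landlord offers 0 and keeps 200.
Round 2 (the tenant proposes): the landlord can get 200 next round, worth 0.59 × 200 = 118 now. The tenant offers 118 and keeps 200 − 118 = 82.
Round 1 (the landlord proposes): the tenant can get 82 next round, worth 0.75 × 82 = 61.5 now. The landlord offers 61.5 and keeps 200 − 61.5 = 138.5.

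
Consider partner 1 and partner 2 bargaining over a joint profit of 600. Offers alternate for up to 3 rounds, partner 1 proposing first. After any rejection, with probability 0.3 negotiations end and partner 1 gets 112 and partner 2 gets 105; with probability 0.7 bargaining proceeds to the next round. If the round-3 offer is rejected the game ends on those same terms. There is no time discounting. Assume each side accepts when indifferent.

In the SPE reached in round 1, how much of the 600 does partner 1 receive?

Round 3 (partner 1 proposes): partner 2 gets 105 if talks fail, so partner 1 offers 105 and keeps 495.
Round 2 (partner 2 proposes): rejecting gives partner 1 an expected 0.7 × 495 + 0.3 × 112 = 380.1, so partner 2 offers 380.1, keeping 219.9.
Round 1 (partner 1 proposes): rejecting gives partner 2 an expected 0.7 × 219.9 + 0.3 × 105 = 185.43, so partner 1 offers 185.43, keeping 414.57.

414.57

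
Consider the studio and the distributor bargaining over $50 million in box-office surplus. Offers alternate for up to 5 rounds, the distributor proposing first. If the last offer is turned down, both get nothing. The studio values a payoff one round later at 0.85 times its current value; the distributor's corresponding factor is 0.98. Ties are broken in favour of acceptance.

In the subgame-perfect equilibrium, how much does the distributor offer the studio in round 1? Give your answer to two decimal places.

1.56

Round 5 (the distributor proposes): the studio will accept anything ≥ 0, so the distributor offers 0 and keeps 50.
Round 4 (the studio proposes): the distributor can get 50 next round, worth 0.98 × 50 = 49 now, so the studio offers 49, keeping 1.
Round 3 (the distributor proposes): the studio can get 1 next round, worth 0.85 × 1 = 0.85 now. The distributor offers 0.85 and keeps 50 − 0.85 = 49.15.
Round 2 (the studio proposes): the distributor can get 49.15 next round, worth 0.98 × 49.15 = 48.167 now, so the studio offers 48.167, keeping 1.833.
Round 1 (the distributor proposes): the studio can get 1.833 next round, worth 0.85 × 1.833 = 1.55805 now. The distributor offers 1.55805 and keeps 50 − 1.55805 = 48.44195.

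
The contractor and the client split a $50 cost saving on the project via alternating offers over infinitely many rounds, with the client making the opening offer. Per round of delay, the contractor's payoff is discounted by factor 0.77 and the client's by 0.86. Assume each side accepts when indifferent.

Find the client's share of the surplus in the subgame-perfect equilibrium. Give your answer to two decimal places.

When the client proposes, the contractor accepts any offer worth at least 0.77 times what the contractor would get by proposing next round; and vice versa.
This gives x = 50 − 0.77y and y = 50 − 0.86x, where x and y are each side's share when it proposes.
Hence (1 − 0.77·0.86)x = 50(1 − 0.77), i.e. 0.3378·x = 11.5.
x ≈ 34.0438; the contractor's share is 50 − x ≈ 15.9562.

34.04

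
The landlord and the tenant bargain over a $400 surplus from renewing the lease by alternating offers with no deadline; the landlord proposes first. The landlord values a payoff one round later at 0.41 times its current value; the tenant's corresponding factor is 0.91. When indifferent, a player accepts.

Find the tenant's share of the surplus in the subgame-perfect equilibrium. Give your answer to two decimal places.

342.57

Let x be the landlord's share when the landlord proposes and y be the tenant's share when the tenant proposes.
The tenant accepts iff offered ≥ 0.91·y, so x = 400 − 0.91y. Symmetrically y = 400 − 0.41x.
Substituting: x = 400 − 0.91(400 − 0.41x), giving x(1 − 0.41·0.91) = 400(1 − 0.91).
So x = 400 × 0.09 / 0.6269 ≈ 57.4254, and the tenant receives 400 − x ≈ 342.5746.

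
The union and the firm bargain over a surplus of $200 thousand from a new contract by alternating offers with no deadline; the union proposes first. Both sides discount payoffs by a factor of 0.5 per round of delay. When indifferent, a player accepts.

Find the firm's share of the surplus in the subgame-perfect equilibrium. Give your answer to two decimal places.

66.67

In a stationary SPE each proposer offers the other exactly their discounted continuation value.
If the union keeps x when proposing and the firm keeps y when proposing, then x = 200 − 0.5y and y = 200 − 0.5x.
Solving: x = 200(1 − 0.5) / (1 − 0.5·0.5) = 100 / 0.75 ≈ 133.3333.
The firm gets 200 − 133.3333 ≈ 66.6667.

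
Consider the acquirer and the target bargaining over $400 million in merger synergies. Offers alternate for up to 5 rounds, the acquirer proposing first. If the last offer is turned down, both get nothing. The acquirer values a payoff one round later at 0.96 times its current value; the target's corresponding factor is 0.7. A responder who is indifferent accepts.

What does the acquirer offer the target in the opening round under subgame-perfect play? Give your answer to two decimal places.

18.73

Solve by backward induction from round 5.
Round 5 (the acquirer proposes): the target will accept anything ≥ 0, so the acquirer offers 0 and keeps 400.
Round 4 (the target proposes): the acquirer can get 400 next round, worth 0.96 × 400 = 384 now; the target offers that and keeps 16.
Round 3 (the acquirer proposes): the target can get 16 next round, worth 0.7 × 16 = 11.2 now, so the acquirer offers 11.2, keeping 388.8.
Round 2 (the target proposes): the acquirer can get 388.8 next round, worth 0.96 × 388.8 = 373.248 now, so the target offers 373.248, keeping 26.752.
Round 1 (the acquirer proposes): the target can get 26.752 next round, worth 0.7 × 26.752 = 18.7264 now. The acquirer offers 18.7264 and keeps 400 − 18.7264 = 381.2736.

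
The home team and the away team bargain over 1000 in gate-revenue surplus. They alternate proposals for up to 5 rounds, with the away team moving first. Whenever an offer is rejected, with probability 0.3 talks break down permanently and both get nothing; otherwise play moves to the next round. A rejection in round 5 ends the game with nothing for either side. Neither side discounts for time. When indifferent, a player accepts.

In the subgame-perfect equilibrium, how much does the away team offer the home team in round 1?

312.9

Round 5 (the away team proposes): the home team will accept anything ≥ 0, so the away team offers 0 and keeps 1000.
Round 4 (the home team proposes): rejecting gives the away team an expected 0.7 × 1000 = 700, so the home team offers 700, keeping 300.
Round 3 (the away team proposes): rejecting gives the home team an expected 0.7 × 300 = 210, so the away team offers 210, keeping 790.
Round 2 (the home team proposes): rejecting gives the away team an expected 0.7 × 790 = 553; the home team offers that and keeps 447.
Round 1 (the away team proposes): rejecting gives the home team an expected 0.7 × 447 = 312.9; the away team offers that and keeps 687.1.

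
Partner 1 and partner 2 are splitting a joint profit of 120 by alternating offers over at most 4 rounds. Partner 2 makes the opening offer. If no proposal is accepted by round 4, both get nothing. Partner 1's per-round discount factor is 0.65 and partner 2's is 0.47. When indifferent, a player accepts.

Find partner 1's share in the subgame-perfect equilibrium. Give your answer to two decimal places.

Work backward from the last round.
Round 4 (partner 1 proposes): partner 2 will accept anything ≥ 0, so partner 1 offers 0 and keeps 120.
Round 3 (partner 2 proposes): partner 1 can get 120 next round, worth 0.65 × 120 = 78 now, so partner 2 offers 78, keeping 42.
Round 2 (partner 1 proposes): partner 2 can get 42 next round, worth 0.47 × 42 = 19.74 now; partner 1 offers that and keeps 100.26.
Round 1 (partner 2 proposes): partner 1 can get 100.26 next round, worth 0.65 × 100.26 = 65.169 now; partner 2 offers that and keeps 54.831.

65.17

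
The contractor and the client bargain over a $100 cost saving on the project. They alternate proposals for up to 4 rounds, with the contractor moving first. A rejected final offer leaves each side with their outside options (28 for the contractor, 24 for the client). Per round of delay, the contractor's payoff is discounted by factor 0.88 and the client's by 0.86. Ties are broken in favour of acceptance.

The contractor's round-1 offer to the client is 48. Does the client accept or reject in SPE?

Reject

Round 4 (the client proposes): the contractor gets 28 if talks fail, so the client offers 28 and keeps 72.
Round 3 (the contractor proposes): the client can get 72 next round, worth 0.86 × 72 = 61.92 now. The contractor offers 61.92 and keeps 100 − 61.92 = 38.08.
Round 2 (the client proposes): the contractor can get 38.08 next round, worth 0.88 × 38.08 = 33.5104 now; the client offers that and keeps 66.4896.
So by rejecting in round 1, the client gets 66.4896 next round, worth 0.86 × 66.4896 = 57.181056 now.
Offer 48 < 57.181056, so the client rejects.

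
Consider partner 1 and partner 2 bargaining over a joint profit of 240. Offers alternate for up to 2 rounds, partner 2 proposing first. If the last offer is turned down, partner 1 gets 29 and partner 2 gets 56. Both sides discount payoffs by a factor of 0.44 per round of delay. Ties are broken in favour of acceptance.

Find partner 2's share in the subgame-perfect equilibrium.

Solve by backward induction from round 2.
Round 2 (partner 1 proposes): partner 2 gets 56 if talks fail, so partner 1 offers 56 and keeps 184.
Round 1 (partner 2 proposes): partner 1 can get 184 next round, worth 0.44 × 184 = 80.96 now; partner 2 offers that and keeps 159.04.

159.04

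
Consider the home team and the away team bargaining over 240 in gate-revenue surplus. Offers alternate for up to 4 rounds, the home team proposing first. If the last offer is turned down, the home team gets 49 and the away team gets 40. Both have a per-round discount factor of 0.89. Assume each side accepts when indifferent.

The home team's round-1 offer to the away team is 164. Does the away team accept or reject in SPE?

Round 4 (the away team proposes): the home team gets 49 if talks fail, so the away team offers 49 and keeps 191.
Round 3 (the home team proposes): the away team can get 191 next round, worth 0.89 × 191 = 169.99 now. The home team offers 169.99 and keeps 240 − 169.99 = 70.01.
Round 2 (the away team proposes): the home team can get 70.01 next round, worth 0.89 × 70.01 = 62.3089 now, so the away team offers 62.3089, keeping 177.6911.
So by rejecting in round 1, the away team gets 177.6911 next round, worth 0.89 × 177.6911 = 158.145079 now.
Offer 164 ≥ 158.145079, so the away team accepts.

Accept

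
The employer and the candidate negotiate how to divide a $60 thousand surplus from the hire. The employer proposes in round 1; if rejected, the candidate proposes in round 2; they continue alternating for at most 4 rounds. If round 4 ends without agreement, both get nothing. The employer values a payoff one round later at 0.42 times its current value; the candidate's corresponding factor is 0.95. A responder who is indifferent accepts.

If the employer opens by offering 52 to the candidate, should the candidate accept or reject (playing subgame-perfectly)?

Reject

Work out the candidate's continuation value if the offer is rejected.
Round 4 (the candidate proposes): the employer will accept anything ≥ 0, so the candidate offers 0 and keeps 60.
Round 3 (the employer proposes): the candidate can get 60 next round, worth 0.95 × 60 = 57 now, so the employer offers 57, keeping 3.
Round 2 (the candidate proposes): the employer can get 3 next round, worth 0.42 × 3 = 1.26 now; the candidate offers that and keeps 58.74.
So by rejecting in round 1, the candidate gets 58.74 next round, worth 0.95 × 58.74 = 55.803 now.
Offer 52 < 55.803, so the candidate rejects.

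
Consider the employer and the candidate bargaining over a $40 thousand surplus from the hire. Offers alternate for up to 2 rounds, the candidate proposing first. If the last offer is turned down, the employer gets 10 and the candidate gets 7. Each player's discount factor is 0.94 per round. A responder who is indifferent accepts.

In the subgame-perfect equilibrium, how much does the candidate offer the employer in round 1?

31.02

By backward induction:
Round 2 (the employer proposes): the candidate gets 7 if talks fail, so the employer offers 7 and keeps 33.
Round 1 (the candidate proposes): the employer can get 33 next round, worth 0.94 × 33 = 31.02 now, so the candidate offers 31.02, keeping 8.98.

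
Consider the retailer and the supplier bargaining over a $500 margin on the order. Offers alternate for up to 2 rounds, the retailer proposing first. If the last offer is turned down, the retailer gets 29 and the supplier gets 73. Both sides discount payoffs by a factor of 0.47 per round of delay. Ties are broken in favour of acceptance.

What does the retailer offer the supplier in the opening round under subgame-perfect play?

221.37

Round 2 (the supplier proposes): the retailer gets 29 if talks fail, so the supplier offers 29 and keeps 471.
Round 1 (the retailer proposes): the supplier can get 471 next round, worth 0.47 × 471 = 221.37 now, so the retailer offers 221.37, keeping 278.63.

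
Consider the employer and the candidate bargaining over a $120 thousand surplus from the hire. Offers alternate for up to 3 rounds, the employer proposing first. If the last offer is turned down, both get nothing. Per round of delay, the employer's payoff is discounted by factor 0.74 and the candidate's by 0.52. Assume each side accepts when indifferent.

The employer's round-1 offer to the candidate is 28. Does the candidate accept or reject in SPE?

Round 3 (the employer proposes): rejection yields 0 for the candidate; the employer offers 0 and keeps 120.
Round 2 (the candidate proposes): the employer can get 120 next round, worth 0.74 × 120 = 88.8 now; the candidate offers that and keeps 31.2.
So by rejecting in round 1, the candidate gets 31.2 next round, worth 0.52 × 31.2 = 16.224 now.
Offer 28 ≥ 16.224, so the candidate accepts.

Accept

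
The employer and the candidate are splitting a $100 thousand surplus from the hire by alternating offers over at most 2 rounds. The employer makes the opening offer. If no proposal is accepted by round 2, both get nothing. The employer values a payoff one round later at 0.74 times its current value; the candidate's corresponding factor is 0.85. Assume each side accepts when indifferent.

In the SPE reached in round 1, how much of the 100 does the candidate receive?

85

Round 2 (the candidate proposes): the employer will accept anything ≥ 0, so the candidate offers 0 and keeps 100.
Round 1 (the employer proposes): the candidate can get 100 next round, worth 0.85 × 100 = 85 now. The employer offers 85 and keeps 100 − 85 = 15.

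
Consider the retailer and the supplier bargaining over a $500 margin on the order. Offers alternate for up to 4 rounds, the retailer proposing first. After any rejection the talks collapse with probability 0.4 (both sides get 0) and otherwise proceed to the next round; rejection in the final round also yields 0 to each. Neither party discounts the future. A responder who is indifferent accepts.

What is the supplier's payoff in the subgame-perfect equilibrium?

Round 4 (the supplier proposes): rejection yields 0 for the retailer; the supplier offers 0 and keeps 500.
Round 3 (the retailer proposes): rejecting gives the supplier an expected 0.6 × 500 = 300, so the retailer offers 300, keeping 200.
Round 2 (the supplier proposes): rejecting gives the retailer an expected 0.6 × 200 = 120. The supplier offers 120 and keeps 500 − 120 = 380.
Round 1 (the retailer proposes): rejecting gives the supplier an expected 0.6 × 380 = 228; the retailer offers that and keeps 272.

228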